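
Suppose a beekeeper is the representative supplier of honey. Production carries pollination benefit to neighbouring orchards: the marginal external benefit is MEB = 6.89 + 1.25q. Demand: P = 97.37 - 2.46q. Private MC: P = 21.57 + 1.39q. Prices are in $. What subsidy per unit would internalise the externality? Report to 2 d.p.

Social marginal cost = private MC − MEB = 14.68 + 0.14q.
Set SMC = demand: 14.68 + 0.14q = 97.37 - 2.46q → q* = 31.8038.
The Pigouvian subsidy equals MEB at q*: 6.89 + 1.25×31.8038 = 46.6448.

subsidy = $46.64 per unit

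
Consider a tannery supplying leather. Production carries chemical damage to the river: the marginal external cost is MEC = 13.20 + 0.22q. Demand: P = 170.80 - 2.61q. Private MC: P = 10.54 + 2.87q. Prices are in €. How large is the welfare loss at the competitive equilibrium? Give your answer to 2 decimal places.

DWL = €33.81

Market equilibrium (private): 10.54 + 2.87q = 170.80 - 2.61q → q_m = 29.2445.
Social marginal cost = private MC + MEC = 23.74 + 3.09q.
Set SMC = demand: 23.74 + 3.09q = 170.80 - 2.61q → q* = 25.8000.
The loss is the area between SMC and demand from q* to q_m; with linear curves that's a triangle of height MEC(q_m).
DWL = ½ × 3.4445 × 19.6338 = 33.8143.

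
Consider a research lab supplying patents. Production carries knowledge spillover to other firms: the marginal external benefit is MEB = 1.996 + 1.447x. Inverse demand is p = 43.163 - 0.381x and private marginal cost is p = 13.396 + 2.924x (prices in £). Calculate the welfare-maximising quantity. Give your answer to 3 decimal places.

Social marginal cost = private MC − MEB = 11.400 + 1.477x.
Set SMC = demand: 11.400 + 1.477x = 43.163 - 0.381x → x* = 17.0953.

x* = 17.095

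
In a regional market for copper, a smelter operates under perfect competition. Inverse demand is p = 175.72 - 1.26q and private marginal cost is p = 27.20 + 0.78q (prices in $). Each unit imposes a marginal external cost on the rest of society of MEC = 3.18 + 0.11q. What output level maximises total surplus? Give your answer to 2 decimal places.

q* = 67.60

Social marginal cost = private MC + MEC = 30.38 + 0.89q.
Set SMC = demand: 30.38 + 0.89q = 175.72 - 1.26q → q* = 67.6000.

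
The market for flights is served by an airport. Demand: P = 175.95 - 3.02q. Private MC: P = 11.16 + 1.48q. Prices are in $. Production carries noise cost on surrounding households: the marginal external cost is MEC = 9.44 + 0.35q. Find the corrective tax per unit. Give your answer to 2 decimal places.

tax = $20.65 per unit

Social marginal cost = private MC + MEC = 20.60 + 1.83q.
Set SMC = demand: 20.60 + 1.83q = 175.95 - 3.02q → q* = 32.0309.
The Pigouvian tax equals MEC at q*: 9.44 + 0.35×32.0309 = 20.6508.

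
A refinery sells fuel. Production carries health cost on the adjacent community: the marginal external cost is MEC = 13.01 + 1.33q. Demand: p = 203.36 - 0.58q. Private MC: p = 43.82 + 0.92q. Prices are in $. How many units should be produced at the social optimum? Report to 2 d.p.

q* = 51.78

Social marginal cost = private MC + MEC = 56.83 + 2.25q.
Set SMC = demand: 56.83 + 2.25q = 203.36 - 0.58q → q* = 51.7774.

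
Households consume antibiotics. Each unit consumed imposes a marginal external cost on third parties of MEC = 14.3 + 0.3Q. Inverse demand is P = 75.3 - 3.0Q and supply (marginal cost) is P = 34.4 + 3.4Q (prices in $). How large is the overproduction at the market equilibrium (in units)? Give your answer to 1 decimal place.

2.4 units

Market equilibrium (private): 34.4 + 3.4Q = 75.3 - 3.0Q → Q_m = 6.3906.
Social marginal benefit = demand − MEC = 61.0 - 3.3Q.
Set SMB = MC: 61.0 - 3.3Q = 34.4 + 3.4Q → Q* = 3.9701.
Gap = |6.3906 − 3.9701| = 2.4205.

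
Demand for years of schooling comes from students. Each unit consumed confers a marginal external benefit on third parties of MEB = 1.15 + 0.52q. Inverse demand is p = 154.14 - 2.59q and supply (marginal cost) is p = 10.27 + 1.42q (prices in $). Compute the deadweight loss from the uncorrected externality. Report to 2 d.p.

DWL = $56.20

Market equilibrium (private): 10.27 + 1.42q = 154.14 - 2.59q → q_m = 35.8778.
Social marginal benefit = demand + MEB = 155.29 - 2.07q.
Set SMB = MC: 155.29 - 2.07q = 10.27 + 1.42q → q* = 41.5530.
Height of the DWL triangle at q_m is SMB(q_m) − MC(q_m) = MEB(q_m) = 19.8065.
DWL = ½ × 5.6752 × 19.8065 = 56.2029.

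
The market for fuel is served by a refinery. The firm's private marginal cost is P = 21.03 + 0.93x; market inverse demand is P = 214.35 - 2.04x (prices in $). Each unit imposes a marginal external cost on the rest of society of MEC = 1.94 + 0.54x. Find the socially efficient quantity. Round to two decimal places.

x* = 54.52

Social marginal cost = private MC + MEC = 22.97 + 1.47x.
Set SMC = demand: 22.97 + 1.47x = 214.35 - 2.04x → x* = 54.5242.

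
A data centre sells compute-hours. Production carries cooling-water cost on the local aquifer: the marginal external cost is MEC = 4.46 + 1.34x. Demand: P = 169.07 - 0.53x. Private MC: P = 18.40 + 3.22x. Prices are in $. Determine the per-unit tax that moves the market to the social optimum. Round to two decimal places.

Social marginal cost = private MC + MEC = 22.86 + 4.56x.
Set SMC = demand: 22.86 + 4.56x = 169.07 - 0.53x → x* = 28.7250.
The Pigouvian tax equals MEC at x*: 4.46 + 1.34×28.7250 = 42.9515.

tax = $42.95 per unit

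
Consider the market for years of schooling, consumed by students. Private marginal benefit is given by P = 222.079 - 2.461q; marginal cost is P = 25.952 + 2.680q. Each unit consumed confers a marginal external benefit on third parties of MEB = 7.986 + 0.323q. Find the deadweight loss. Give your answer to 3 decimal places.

Market equilibrium (private): 25.952 + 2.680q = 222.079 - 2.461q → q_m = 38.1496.
Social marginal benefit = demand + MEB = 230.065 - 2.138q.
Set SMB = MC: 230.065 - 2.138q = 25.952 + 2.680q → q* = 42.3647.
The loss is the area between SMB and MC from q* to q_m; with linear curves that's a triangle of height MEB(q_m).
DWL = ½ × 4.2151 × 20.3083 = 42.8008.

DWL = 42.801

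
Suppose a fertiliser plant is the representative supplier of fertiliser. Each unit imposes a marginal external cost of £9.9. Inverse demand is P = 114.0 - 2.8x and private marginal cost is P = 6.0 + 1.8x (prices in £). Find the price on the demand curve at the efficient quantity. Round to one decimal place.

P = £54.3

Social marginal cost = private MC + MEC = 15.9 + 1.8x.
Set SMC = demand: 15.9 + 1.8x = 114.0 - 2.8x → x* = 21.3261.
Consumer price on the demand curve at x*: 114.0 − 2.8×21.3261 = 54.2869.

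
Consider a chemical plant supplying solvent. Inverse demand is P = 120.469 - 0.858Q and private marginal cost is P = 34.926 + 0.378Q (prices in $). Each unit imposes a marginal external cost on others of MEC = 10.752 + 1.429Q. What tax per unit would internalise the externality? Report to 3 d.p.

Social marginal cost = private MC + MEC = 45.678 + 1.807Q.
Set SMC = demand: 45.678 + 1.807Q = 120.469 - 0.858Q → Q* = 28.0642.
The Pigouvian tax equals MEC at Q*: 10.752 + 1.429×28.0642 = 50.8557.

tax = $50.856 per unit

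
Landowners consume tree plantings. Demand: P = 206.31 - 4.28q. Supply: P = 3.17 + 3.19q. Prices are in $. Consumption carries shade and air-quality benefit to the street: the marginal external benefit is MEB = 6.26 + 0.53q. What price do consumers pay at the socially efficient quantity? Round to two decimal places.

Social marginal benefit = demand + MEB = 212.57 - 3.75q.
Set SMB = MC: 212.57 - 3.75q = 3.17 + 3.19q → q* = 30.1729.
Consumer price on the demand curve at q*: 206.31 − 4.28×30.1729 = 77.1700.

P = $77.17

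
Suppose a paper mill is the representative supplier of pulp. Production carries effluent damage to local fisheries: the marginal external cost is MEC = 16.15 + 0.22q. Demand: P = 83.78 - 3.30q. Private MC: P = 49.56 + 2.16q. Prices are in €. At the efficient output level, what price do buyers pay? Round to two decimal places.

Social marginal cost = private MC + MEC = 65.71 + 2.38q.
Set SMC = demand: 65.71 + 2.38q = 83.78 - 3.30q → q* = 3.1813.
Consumer price on the demand curve at q*: 83.78 − 3.30×3.1813 = 73.2817.

P = €73.28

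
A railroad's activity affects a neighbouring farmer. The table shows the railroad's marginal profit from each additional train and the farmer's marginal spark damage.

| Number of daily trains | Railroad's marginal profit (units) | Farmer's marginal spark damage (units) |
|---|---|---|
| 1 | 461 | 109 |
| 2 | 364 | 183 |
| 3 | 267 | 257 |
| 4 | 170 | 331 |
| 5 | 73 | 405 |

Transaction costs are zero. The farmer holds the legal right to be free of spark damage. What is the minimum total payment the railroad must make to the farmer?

Efficient level: marginal profit ≥ marginal spark damage through level 3, so k* = 3.
With the farmer holding the right, the railroad must at least compensate total damage at k*: 109 + 183 + 257 = 549.

549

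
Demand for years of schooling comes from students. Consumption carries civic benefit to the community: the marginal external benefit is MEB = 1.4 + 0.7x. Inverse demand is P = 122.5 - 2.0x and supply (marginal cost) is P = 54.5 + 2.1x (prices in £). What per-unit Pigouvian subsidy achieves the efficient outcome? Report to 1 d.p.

Social marginal benefit = demand + MEB = 123.9 - 1.3x.
Set SMB = MC: 123.9 - 1.3x = 54.5 + 2.1x → x* = 20.4118.
The Pigouvian subsidy equals MEB at x*: 1.4 + 0.7×20.4118 = 15.6883.

subsidy = £15.7 per unit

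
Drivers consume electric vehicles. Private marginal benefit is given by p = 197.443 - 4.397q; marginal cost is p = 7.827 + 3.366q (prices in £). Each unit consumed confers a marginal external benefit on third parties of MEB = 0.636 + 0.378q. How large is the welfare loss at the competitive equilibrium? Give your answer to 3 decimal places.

Market equilibrium (private): 7.827 + 3.366q = 197.443 - 4.397q → q_m = 24.4256.
Social marginal benefit = demand + MEB = 198.079 - 4.019q.
Set SMB = MC: 198.079 - 4.019q = 7.827 + 3.366q → q* = 25.7619.
Height of the DWL triangle at q_m is SMB(q_m) − MC(q_m) = MEB(q_m) = 9.8689.
DWL = ½ × 1.3363 × 9.8689 = 6.5939.

DWL = £6.594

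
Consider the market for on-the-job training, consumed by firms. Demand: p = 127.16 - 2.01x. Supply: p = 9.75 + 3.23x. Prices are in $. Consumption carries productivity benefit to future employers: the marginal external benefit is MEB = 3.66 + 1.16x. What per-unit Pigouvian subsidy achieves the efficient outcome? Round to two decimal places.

subsidy = $38.08 per unit

Social marginal benefit = demand + MEB = 130.82 - 0.85x.
Set SMB = MC: 130.82 - 0.85x = 9.75 + 3.23x → x* = 29.6740.
The Pigouvian subsidy equals MEB at x*: 3.66 + 1.16×29.6740 = 38.0818.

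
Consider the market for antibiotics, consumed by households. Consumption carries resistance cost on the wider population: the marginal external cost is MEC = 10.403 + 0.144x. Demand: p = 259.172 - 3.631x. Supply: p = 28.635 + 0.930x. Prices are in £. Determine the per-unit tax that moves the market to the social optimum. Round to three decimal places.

tax = £17.140 per unit

Social marginal benefit = demand − MEC = 248.769 - 3.775x.
Set SMB = MC: 248.769 - 3.775x = 28.635 + 0.930x → x* = 46.7872.
The Pigouvian tax equals MEC at x*: 10.403 + 0.144×46.7872 = 17.1404.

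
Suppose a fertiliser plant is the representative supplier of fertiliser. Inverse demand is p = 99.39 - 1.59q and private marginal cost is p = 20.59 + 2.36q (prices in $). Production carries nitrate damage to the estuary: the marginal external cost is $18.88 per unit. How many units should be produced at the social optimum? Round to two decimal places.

Social marginal cost = private MC + MEC = 39.47 + 2.36q.
Set SMC = demand: 39.47 + 2.36q = 99.39 - 1.59q → q* = 15.1696.

q* = 15.17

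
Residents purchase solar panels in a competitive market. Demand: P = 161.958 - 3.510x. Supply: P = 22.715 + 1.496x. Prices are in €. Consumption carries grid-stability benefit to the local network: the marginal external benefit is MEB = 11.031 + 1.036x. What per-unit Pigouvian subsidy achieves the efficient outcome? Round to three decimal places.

Social marginal benefit = demand + MEB = 172.989 - 2.474x.
Set SMB = MC: 172.989 - 2.474x = 22.715 + 1.496x → x* = 37.8524.
The Pigouvian subsidy equals MEB at x*: 11.031 + 1.036×37.8524 = 50.2461.

subsidy = €50.246 per unit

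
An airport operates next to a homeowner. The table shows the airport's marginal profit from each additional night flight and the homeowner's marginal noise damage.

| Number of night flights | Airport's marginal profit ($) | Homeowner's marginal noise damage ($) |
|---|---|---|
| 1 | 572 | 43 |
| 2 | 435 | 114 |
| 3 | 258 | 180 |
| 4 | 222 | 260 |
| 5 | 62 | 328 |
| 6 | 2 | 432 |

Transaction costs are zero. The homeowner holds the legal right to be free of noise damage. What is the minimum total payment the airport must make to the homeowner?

Efficient level: marginal profit ≥ marginal noise damage through level 3, so k* = 3.
With the homeowner holding the right, the airport must at least compensate total damage at k*: 43 + 114 + 180 = 337.

$337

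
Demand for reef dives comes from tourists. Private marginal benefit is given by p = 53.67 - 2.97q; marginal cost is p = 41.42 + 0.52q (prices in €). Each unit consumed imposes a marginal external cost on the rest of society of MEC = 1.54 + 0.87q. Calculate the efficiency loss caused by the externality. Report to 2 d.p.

DWL = €2.42

Market equilibrium (private): 41.42 + 0.52q = 53.67 - 2.97q → q_m = 3.5100.
Social marginal benefit = demand − MEC = 52.13 - 3.84q.
Set SMB = MC: 52.13 - 3.84q = 41.42 + 0.52q → q* = 2.4564.
The welfare-loss triangle has base |q_m − q*| and height MEC(q_m) (the vertical gap between SMB and MC is zero at q* and MEC at q_m).
DWL = ½ × 1.0536 × 4.5937 = 2.4200.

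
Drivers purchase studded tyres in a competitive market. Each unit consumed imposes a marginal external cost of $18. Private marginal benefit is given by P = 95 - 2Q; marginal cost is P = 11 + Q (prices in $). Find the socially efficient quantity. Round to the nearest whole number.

Social marginal benefit = demand − MEC = 77 - 2Q.
Set SMB = MC: 77 - 2Q = 11 + Q → Q* = 22.0000.

Q* = 22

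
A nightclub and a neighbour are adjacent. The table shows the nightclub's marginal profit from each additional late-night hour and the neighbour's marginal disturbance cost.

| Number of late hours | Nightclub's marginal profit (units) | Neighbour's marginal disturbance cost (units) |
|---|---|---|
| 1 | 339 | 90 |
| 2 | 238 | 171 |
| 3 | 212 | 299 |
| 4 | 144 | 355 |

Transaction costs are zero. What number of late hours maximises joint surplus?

2

Bargaining reaches the level where marginal profit last exceeds marginal disturbance cost.
That holds through level 2 (238 ≥ 171) but not at 3 (212 < 299).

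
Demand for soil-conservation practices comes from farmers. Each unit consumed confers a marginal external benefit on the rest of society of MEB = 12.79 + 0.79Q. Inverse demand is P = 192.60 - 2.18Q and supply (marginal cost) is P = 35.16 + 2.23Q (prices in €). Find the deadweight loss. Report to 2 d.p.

Market equilibrium (private): 35.16 + 2.23Q = 192.60 - 2.18Q → Q_m = 35.7007.
Social marginal benefit = demand + MEB = 205.39 - 1.39Q.
Set SMB = MC: 205.39 - 1.39Q = 35.16 + 2.23Q → Q* = 47.0249.
Between Q* and Q_m the wedge SMB − MC runs linearly from 0 to MEB(Q_m), so the loss is a triangle.
DWL = ½ × 11.3242 × 40.9935 = 232.1093.

DWL = €232.11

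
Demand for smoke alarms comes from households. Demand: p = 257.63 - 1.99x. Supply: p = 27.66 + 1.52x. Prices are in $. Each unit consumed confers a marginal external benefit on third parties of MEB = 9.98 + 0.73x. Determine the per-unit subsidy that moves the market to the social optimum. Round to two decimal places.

subsidy = $72.99 per unit

Social marginal benefit = demand + MEB = 267.61 - 1.26x.
Set SMB = MC: 267.61 - 1.26x = 27.66 + 1.52x → x* = 86.3129.
The Pigouvian subsidy equals MEB at x*: 9.98 + 0.73×86.3129 = 72.9884.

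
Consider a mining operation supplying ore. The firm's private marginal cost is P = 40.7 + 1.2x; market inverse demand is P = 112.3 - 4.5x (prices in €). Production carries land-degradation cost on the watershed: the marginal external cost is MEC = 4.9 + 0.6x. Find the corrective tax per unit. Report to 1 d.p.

tax = €11.3 per unit

Social marginal cost = private MC + MEC = 45.6 + 1.8x.
Set SMC = demand: 45.6 + 1.8x = 112.3 - 4.5x → x* = 10.5873.
The Pigouvian tax equals MEC at x*: 4.9 + 0.6×10.5873 = 11.2524.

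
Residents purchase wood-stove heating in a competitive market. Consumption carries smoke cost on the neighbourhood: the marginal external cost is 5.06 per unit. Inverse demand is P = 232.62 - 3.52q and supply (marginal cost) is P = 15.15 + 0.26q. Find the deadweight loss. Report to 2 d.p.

DWL = 3.39

Market equilibrium (private): 15.15 + 0.26q = 232.62 - 3.52q → q_m = 57.5317.
Social marginal benefit = demand − MEC = 227.56 - 3.52q.
Set SMB = MC: 227.56 - 3.52q = 15.15 + 0.26q → q* = 56.1931.
Between q* and q_m the wedge MC − SMB runs linearly from 0 to MEC(q_m), so the loss is a triangle.
DWL = ½ × 1.3386 × 5.0600 = 3.3867.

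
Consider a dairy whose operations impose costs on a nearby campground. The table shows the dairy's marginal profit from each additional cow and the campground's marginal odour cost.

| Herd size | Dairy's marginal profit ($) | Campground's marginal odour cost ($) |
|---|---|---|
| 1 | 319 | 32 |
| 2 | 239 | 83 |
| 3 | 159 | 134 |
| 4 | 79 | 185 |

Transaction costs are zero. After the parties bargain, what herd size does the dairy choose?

3

Bargaining reaches the level where marginal profit last exceeds marginal odour cost.
That holds through level 3 (159 ≥ 134) but not at 4 (79 < 185).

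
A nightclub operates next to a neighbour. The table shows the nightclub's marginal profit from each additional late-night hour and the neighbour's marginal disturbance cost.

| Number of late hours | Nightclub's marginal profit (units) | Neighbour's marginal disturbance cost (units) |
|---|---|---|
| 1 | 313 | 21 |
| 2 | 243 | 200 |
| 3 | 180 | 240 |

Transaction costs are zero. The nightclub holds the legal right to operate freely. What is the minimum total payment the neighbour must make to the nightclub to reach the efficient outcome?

180

Left alone the nightclub would choose level 3 (marginal profit stays positive).
Efficient level: k* = 2 (marginal profit ≥ marginal disturbance cost through 2).
The neighbour must at least cover the nightclub's forgone profit from cutting 3→2: 180 = 180.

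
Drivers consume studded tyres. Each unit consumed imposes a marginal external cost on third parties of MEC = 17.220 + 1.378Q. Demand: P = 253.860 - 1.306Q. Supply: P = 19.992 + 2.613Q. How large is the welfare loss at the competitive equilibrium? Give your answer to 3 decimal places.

Market equilibrium (private): 19.992 + 2.613Q = 253.860 - 1.306Q → Q_m = 59.6754.
Social marginal benefit = demand − MEC = 236.640 - 2.684Q.
Set SMB = MC: 236.640 - 2.684Q = 19.992 + 2.613Q → Q* = 40.9001.
Height of the DWL triangle at Q_m is MC(Q_m) − SMB(Q_m) = MEC(Q_m) = 99.4527.
DWL = ½ × 18.7753 × 99.4527 = 933.6271.

DWL = 933.627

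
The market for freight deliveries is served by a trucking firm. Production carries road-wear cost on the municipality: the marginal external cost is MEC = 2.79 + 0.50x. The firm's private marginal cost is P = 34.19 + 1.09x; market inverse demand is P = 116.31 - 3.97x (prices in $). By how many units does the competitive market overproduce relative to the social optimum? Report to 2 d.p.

1.96 units

Market equilibrium (private): 34.19 + 1.09x = 116.31 - 3.97x → x_m = 16.2292.
Social marginal cost = private MC + MEC = 36.98 + 1.59x.
Set SMC = demand: 36.98 + 1.59x = 116.31 - 3.97x → x* = 14.2680.
Gap = |16.2292 − 14.2680| = 1.9612.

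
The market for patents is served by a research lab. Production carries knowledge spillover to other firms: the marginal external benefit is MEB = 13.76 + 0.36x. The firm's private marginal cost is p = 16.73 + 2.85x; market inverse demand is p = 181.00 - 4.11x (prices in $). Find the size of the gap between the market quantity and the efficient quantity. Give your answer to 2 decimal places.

Market equilibrium (private): 16.73 + 2.85x = 181.00 - 4.11x → x_m = 23.6020.
Social marginal cost = private MC − MEB = 2.97 + 2.49x.
Set SMC = demand: 2.97 + 2.49x = 181.00 - 4.11x → x* = 26.9742.
Gap = |23.6020 − 26.9742| = 3.3722.

3.37 units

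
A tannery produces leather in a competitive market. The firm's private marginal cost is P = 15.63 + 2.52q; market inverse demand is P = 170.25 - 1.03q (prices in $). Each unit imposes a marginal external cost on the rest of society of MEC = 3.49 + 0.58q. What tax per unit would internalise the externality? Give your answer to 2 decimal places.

tax = $24.71 per unit

Social marginal cost = private MC + MEC = 19.12 + 3.10q.
Set SMC = demand: 19.12 + 3.10q = 170.25 - 1.03q → q* = 36.5932.
The Pigouvian tax equals MEC at q*: 3.49 + 0.58×36.5932 = 24.7141.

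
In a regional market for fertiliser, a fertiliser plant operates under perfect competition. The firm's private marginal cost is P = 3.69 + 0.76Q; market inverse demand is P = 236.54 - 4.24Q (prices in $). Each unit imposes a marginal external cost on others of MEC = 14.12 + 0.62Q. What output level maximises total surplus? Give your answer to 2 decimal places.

Q* = 38.92

Social marginal cost = private MC + MEC = 17.81 + 1.38Q.
Set SMC = demand: 17.81 + 1.38Q = 236.54 - 4.24Q → Q* = 38.9199.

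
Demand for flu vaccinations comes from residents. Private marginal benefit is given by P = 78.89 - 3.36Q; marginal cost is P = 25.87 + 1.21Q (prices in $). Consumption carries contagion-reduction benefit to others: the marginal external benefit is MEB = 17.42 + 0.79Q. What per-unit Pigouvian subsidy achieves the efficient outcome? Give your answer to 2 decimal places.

subsidy = $32.14 per unit

Social marginal benefit = demand + MEB = 96.31 - 2.57Q.
Set SMB = MC: 96.31 - 2.57Q = 25.87 + 1.21Q → Q* = 18.6349.
The Pigouvian subsidy equals MEB at Q*: 17.42 + 0.79×18.6349 = 32.1416.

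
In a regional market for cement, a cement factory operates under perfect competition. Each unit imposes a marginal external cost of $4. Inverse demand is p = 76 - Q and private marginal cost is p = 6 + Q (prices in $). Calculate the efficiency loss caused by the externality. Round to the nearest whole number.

DWL = $4

Market equilibrium (private): 6 + Q = 76 - Q → Q_m = 35.0000.
Social marginal cost = private MC + MEC = 10 + Q.
Set SMC = demand: 10 + Q = 76 - Q → Q* = 33.0000.
The loss is the area between SMC and demand from Q* to Q_m; with linear curves that's a triangle of height MEC(Q_m).
DWL = ½ × 2.0000 × 4.0000 = 4.0000.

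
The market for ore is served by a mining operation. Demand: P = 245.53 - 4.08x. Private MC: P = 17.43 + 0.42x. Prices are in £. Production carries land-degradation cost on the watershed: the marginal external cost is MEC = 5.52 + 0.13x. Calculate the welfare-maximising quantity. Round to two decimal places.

x* = 48.07

Social marginal cost = private MC + MEC = 22.95 + 0.55x.
Set SMC = demand: 22.95 + 0.55x = 245.53 - 4.08x → x* = 48.0734.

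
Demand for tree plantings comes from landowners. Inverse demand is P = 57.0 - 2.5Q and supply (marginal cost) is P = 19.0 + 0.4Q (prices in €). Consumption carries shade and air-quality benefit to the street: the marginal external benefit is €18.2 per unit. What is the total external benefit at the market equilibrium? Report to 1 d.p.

€238.5

Market equilibrium (private): 19.0 + 0.4Q = 57.0 - 2.5Q → Q_m = 13.1034.
Total external benefit = MEB × Q_m = 18.2 × 13.1034 = 238.4819.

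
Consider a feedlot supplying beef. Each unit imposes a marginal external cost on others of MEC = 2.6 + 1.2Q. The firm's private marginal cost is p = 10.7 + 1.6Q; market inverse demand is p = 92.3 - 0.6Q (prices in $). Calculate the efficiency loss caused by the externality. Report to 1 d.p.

DWL = $326.4

Market equilibrium (private): 10.7 + 1.6Q = 92.3 - 0.6Q → Q_m = 37.0909.
Social marginal cost = private MC + MEC = 13.3 + 2.8Q.
Set SMC = demand: 13.3 + 2.8Q = 92.3 - 0.6Q → Q* = 23.2353.
Between Q* and Q_m the wedge SMC − demand runs linearly from 0 to MEC(Q_m), so the loss is a triangle.
DWL = ½ × 13.8556 × 47.1091 = 326.3624.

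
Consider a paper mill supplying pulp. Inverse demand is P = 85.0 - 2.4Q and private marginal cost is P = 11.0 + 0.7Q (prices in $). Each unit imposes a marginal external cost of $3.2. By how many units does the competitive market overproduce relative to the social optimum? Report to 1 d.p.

1.0 units

Market equilibrium (private): 11.0 + 0.7Q = 85.0 - 2.4Q → Q_m = 23.8710.
Social marginal cost = private MC + MEC = 14.2 + 0.7Q.
Set SMC = demand: 14.2 + 0.7Q = 85.0 - 2.4Q → Q* = 22.8387.
Gap = |23.8710 − 22.8387| = 1.0323.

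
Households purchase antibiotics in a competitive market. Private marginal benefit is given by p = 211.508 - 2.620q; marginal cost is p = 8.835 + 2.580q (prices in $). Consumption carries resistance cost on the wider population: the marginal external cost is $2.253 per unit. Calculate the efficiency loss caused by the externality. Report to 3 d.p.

DWL = $0.488

Market equilibrium (private): 8.835 + 2.580q = 211.508 - 2.620q → q_m = 38.9756.
Social marginal benefit = demand − MEC = 209.255 - 2.620q.
Set SMB = MC: 209.255 - 2.620q = 8.835 + 2.580q → q* = 38.5423.
Between q* and q_m the wedge MC − SMB runs linearly from 0 to MEC(q_m), so the loss is a triangle.
DWL = ½ × 0.4333 × 2.2530 = 0.4881.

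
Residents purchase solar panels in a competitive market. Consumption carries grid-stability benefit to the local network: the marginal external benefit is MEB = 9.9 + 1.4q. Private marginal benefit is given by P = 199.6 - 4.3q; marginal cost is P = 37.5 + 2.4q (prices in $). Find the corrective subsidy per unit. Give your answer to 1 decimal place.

subsidy = $55.3 per unit

Social marginal benefit = demand + MEB = 209.5 - 2.9q.
Set SMB = MC: 209.5 - 2.9q = 37.5 + 2.4q → q* = 32.4528.
The Pigouvian subsidy equals MEB at q*: 9.9 + 1.4×32.4528 = 55.3339.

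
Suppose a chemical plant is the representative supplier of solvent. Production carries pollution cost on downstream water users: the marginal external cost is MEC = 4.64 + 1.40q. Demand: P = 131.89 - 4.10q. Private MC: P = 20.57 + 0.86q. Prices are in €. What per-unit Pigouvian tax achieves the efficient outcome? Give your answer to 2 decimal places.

Social marginal cost = private MC + MEC = 25.21 + 2.26q.
Set SMC = demand: 25.21 + 2.26q = 131.89 - 4.10q → q* = 16.7736.
The Pigouvian tax equals MEC at q*: 4.64 + 1.40×16.7736 = 28.1230.

tax = €28.12 per unit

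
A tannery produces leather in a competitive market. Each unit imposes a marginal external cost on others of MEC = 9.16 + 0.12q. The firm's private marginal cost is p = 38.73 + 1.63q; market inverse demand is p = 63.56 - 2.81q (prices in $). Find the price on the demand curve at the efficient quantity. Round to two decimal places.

Social marginal cost = private MC + MEC = 47.89 + 1.75q.
Set SMC = demand: 47.89 + 1.75q = 63.56 - 2.81q → q* = 3.4364.
Consumer price on the demand curve at q*: 63.56 − 2.81×3.4364 = 53.9037.

P = $53.90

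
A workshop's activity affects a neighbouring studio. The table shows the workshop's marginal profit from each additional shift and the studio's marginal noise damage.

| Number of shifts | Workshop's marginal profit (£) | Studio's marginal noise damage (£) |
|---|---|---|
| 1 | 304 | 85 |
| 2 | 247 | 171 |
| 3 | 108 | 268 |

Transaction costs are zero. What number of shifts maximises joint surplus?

Bargaining reaches the level where marginal profit last exceeds marginal noise damage.
That holds through level 2 (247 ≥ 171) but not at 3 (108 < 268).

2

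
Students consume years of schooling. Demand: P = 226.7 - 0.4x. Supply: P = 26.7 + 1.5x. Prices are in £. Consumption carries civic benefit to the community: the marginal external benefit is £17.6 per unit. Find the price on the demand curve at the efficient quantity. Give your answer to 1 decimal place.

P = £180.9

Social marginal benefit = demand + MEB = 244.3 - 0.4x.
Set SMB = MC: 244.3 - 0.4x = 26.7 + 1.5x → x* = 114.5263.
Consumer price on the demand curve at x*: 226.7 − 0.4×114.5263 = 180.8895.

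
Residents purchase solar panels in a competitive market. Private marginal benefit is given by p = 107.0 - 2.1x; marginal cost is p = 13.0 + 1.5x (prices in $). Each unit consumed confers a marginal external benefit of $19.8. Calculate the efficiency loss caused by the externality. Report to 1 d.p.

DWL = $54.5

Market equilibrium (private): 13.0 + 1.5x = 107.0 - 2.1x → x_m = 26.1111.
Social marginal benefit = demand + MEB = 126.8 - 2.1x.
Set SMB = MC: 126.8 - 2.1x = 13.0 + 1.5x → x* = 31.6111.
Between x* and x_m the wedge SMB − MC runs linearly from 0 to MEB(x_m), so the loss is a triangle.
DWL = ½ × 5.5000 × 19.8000 = 54.4500.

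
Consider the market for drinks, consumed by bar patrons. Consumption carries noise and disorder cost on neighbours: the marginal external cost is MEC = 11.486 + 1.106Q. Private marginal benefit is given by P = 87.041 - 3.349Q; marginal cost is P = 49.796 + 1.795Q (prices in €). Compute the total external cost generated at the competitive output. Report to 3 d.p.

Market equilibrium (private): 49.796 + 1.795Q = 87.041 - 3.349Q → Q_m = 7.2405.
Total external cost = ∫₀^{Q_m} (11.486 + 1.106Q) dQ = 11.486×7.2405 + ½×1.106×7.2405² = 112.1553.

€112.155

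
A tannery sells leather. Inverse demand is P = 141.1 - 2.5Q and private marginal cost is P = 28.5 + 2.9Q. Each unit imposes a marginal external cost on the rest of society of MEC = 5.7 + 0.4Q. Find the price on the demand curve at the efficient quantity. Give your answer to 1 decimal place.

P = 95.0

Social marginal cost = private MC + MEC = 34.2 + 3.3Q.
Set SMC = demand: 34.2 + 3.3Q = 141.1 - 2.5Q → Q* = 18.4310.
Consumer price on the demand curve at Q*: 141.1 − 2.5×18.4310 = 95.0225.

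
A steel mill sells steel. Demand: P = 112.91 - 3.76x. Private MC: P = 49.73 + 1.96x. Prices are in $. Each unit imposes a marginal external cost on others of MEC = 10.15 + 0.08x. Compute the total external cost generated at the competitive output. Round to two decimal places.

$116.99

Market equilibrium (private): 49.73 + 1.96x = 112.91 - 3.76x → x_m = 11.0455.
Total external cost = ∫₀^{x_m} (10.15 + 0.08x) dx = 10.15×11.0455 + ½×0.08×11.0455² = 116.9919.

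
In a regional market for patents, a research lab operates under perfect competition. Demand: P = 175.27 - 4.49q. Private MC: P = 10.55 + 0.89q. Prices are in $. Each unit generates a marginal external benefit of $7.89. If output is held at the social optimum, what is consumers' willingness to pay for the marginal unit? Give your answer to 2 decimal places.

P = $31.21

Social marginal cost = private MC − MEB = 2.66 + 0.89q.
Set SMC = demand: 2.66 + 0.89q = 175.27 - 4.49q → q* = 32.0836.
Consumer price on the demand curve at q*: 175.27 − 4.49×32.0836 = 31.2146.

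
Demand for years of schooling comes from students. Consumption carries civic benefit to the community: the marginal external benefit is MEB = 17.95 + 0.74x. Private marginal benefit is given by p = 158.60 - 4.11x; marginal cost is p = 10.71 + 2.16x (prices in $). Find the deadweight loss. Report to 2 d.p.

DWL = $113.33

Market equilibrium (private): 10.71 + 2.16x = 158.60 - 4.11x → x_m = 23.5869.
Social marginal benefit = demand + MEB = 176.55 - 3.37x.
Set SMB = MC: 176.55 - 3.37x = 10.71 + 2.16x → x* = 29.9892.
The loss is the area between SMB and MC from x* to x_m; with linear curves that's a triangle of height MEB(x_m).
DWL = ½ × 6.4023 × 35.4043 = 113.3345.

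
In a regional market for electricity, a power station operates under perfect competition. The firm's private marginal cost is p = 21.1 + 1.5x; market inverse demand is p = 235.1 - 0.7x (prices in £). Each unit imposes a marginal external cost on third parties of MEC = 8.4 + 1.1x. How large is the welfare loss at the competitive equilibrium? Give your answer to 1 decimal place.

Market equilibrium (private): 21.1 + 1.5x = 235.1 - 0.7x → x_m = 97.2727.
Social marginal cost = private MC + MEC = 29.5 + 2.6x.
Set SMC = demand: 29.5 + 2.6x = 235.1 - 0.7x → x* = 62.3030.
The welfare-loss triangle has base |x_m − x*| and height MEC(x_m) (the vertical gap between SMC and demand is zero at x* and MEC at x_m).
DWL = ½ × 34.9697 × 115.4000 = 2017.7517.

DWL = £2017.8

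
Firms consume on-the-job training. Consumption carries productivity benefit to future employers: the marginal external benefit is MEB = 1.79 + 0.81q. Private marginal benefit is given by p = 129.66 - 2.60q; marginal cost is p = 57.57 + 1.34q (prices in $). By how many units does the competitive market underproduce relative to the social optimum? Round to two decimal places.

5.31 units

Market equilibrium (private): 57.57 + 1.34q = 129.66 - 2.60q → q_m = 18.2970.
Social marginal benefit = demand + MEB = 131.45 - 1.79q.
Set SMB = MC: 131.45 - 1.79q = 57.57 + 1.34q → q* = 23.6038.
Gap = |18.2970 − 23.6038| = 5.3068.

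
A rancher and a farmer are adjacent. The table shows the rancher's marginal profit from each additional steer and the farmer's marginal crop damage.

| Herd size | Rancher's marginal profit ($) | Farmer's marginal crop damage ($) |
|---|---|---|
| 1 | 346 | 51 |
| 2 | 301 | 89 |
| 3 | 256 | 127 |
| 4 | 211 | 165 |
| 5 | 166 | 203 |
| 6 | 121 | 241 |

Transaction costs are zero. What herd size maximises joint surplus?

4

Bargaining reaches the level where marginal profit last exceeds marginal crop damage.
That holds through level 4 (211 ≥ 165) but not at 5 (166 < 203).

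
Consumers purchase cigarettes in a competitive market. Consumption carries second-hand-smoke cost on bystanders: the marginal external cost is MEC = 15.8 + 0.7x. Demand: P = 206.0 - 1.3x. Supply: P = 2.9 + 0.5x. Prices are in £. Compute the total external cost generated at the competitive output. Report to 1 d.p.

£6238.7

Market equilibrium (private): 2.9 + 0.5x = 206.0 - 1.3x → x_m = 112.8333.
Total external cost = ∫₀^{x_m} (15.8 + 0.7x) dx = 15.8×112.8333 + ½×0.7×112.8333² = 6238.7399.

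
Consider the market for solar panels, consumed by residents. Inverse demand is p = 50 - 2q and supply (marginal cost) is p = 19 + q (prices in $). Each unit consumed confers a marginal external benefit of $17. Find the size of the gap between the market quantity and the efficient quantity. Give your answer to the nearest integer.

Market equilibrium (private): 19 + q = 50 - 2q → q_m = 10.3333.
Social marginal benefit = demand + MEB = 67 - 2q.
Set SMB = MC: 67 - 2q = 19 + q → q* = 16.0000.
Gap = |10.3333 − 16.0000| = 5.6667.

6 units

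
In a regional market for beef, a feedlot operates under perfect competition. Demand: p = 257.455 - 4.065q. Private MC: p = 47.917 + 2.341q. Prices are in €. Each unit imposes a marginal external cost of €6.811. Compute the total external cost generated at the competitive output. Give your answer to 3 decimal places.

€222.785

Market equilibrium (private): 47.917 + 2.341q = 257.455 - 4.065q → q_m = 32.7096.
Total external cost = MEC × q_m = 6.811 × 32.7096 = 222.7851.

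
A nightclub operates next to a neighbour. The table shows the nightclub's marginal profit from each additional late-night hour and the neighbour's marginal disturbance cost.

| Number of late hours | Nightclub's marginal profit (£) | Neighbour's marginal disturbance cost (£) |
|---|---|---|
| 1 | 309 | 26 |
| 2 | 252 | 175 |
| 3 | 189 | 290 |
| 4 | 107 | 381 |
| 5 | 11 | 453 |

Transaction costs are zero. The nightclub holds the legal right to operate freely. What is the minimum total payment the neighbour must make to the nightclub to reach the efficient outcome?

£307

Left alone the nightclub would choose level 5 (marginal profit stays positive).
Efficient level: k* = 2 (marginal profit ≥ marginal disturbance cost through 2).
The neighbour must at least cover the nightclub's forgone profit from cutting 5→2: 189 + 107 + 11 = 307.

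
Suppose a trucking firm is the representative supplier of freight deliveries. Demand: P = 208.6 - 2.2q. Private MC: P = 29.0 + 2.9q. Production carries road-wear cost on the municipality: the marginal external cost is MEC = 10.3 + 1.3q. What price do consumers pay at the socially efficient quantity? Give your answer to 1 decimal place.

Social marginal cost = private MC + MEC = 39.3 + 4.2q.
Set SMC = demand: 39.3 + 4.2q = 208.6 - 2.2q → q* = 26.4531.
Consumer price on the demand curve at q*: 208.6 − 2.2×26.4531 = 150.4032.

P = 150.4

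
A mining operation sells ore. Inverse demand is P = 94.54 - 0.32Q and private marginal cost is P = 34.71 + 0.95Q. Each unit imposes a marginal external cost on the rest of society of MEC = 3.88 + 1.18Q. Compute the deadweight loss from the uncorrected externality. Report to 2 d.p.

DWL = 721.77

Market equilibrium (private): 34.71 + 0.95Q = 94.54 - 0.32Q → Q_m = 47.1102.
Social marginal cost = private MC + MEC = 38.59 + 2.13Q.
Set SMC = demand: 38.59 + 2.13Q = 94.54 - 0.32Q → Q* = 22.8367.
Between Q* and Q_m the wedge SMC − demand runs linearly from 0 to MEC(Q_m), so the loss is a triangle.
DWL = ½ × 24.2735 × 59.4701 = 721.7737.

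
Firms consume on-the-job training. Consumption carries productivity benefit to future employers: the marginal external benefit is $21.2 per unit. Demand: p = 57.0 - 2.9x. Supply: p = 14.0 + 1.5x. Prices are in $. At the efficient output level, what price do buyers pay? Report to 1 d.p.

Social marginal benefit = demand + MEB = 78.2 - 2.9x.
Set SMB = MC: 78.2 - 2.9x = 14.0 + 1.5x → x* = 14.5909.
Consumer price on the demand curve at x*: 57.0 − 2.9×14.5909 = 14.6864.

P = $14.7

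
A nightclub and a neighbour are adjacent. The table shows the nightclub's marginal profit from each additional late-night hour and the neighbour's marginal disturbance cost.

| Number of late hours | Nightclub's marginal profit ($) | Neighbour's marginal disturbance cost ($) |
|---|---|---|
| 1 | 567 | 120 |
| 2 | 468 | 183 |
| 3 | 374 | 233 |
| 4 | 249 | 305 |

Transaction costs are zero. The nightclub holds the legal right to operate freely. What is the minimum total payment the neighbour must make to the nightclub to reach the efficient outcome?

Left alone the nightclub would choose level 4 (marginal profit stays positive).
Efficient level: k* = 3 (marginal profit ≥ marginal disturbance cost through 3).
The neighbour must at least cover the nightclub's forgone profit from cutting 4→3: 249 = 249.

$249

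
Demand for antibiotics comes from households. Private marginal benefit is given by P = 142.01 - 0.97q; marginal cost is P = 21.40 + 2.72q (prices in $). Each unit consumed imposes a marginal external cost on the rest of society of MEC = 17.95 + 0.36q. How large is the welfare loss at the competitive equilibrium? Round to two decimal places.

DWL = $109.02

Market equilibrium (private): 21.40 + 2.72q = 142.01 - 0.97q → q_m = 32.6856.
Social marginal benefit = demand − MEC = 124.06 - 1.33q.
Set SMB = MC: 124.06 - 1.33q = 21.40 + 2.72q → q* = 25.3481.
The loss is the area between SMB and MC from q* to q_m; with linear curves that's a triangle of height MEC(q_m).
DWL = ½ × 7.3375 × 29.7168 = 109.0235.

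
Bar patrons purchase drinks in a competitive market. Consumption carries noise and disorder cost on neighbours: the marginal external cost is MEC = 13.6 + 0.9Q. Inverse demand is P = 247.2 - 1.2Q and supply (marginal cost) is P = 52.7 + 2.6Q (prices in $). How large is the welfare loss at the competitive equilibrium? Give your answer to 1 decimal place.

Market equilibrium (private): 52.7 + 2.6Q = 247.2 - 1.2Q → Q_m = 51.1842.
Social marginal benefit = demand − MEC = 233.6 - 2.1Q.
Set SMB = MC: 233.6 - 2.1Q = 52.7 + 2.6Q → Q* = 38.4894.
The welfare-loss triangle has base |Q_m − Q*| and height MEC(Q_m) (the vertical gap between SMB and MC is zero at Q* and MEC at Q_m).
DWL = ½ × 12.6948 × 59.6658 = 378.7227.

DWL = $378.7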